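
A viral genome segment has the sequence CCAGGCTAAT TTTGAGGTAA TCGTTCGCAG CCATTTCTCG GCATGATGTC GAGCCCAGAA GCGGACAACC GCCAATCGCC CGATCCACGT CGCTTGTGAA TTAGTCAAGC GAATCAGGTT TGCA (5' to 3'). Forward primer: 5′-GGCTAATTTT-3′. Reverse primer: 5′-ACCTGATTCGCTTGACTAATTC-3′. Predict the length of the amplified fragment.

116 bp

The forward primer matches the template at positions 4–13.
Reverse complement of the reverse primer: GAATTAGTCAAGCGAATCAGGT. This occurs on the top strand at positions 98–119.
Product length = (reverse-primer end) − (forward-primer start) + 1 = 119 − 4 + 1 = 116 bp.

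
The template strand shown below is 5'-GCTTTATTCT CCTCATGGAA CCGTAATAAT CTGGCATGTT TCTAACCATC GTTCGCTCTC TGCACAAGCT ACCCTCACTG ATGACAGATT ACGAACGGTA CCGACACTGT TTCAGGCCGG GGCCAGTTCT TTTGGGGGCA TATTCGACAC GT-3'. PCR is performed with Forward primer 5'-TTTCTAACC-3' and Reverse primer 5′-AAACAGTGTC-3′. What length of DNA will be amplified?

The forward primer matches the template at positions 39–47.
Taking the reverse complement of AAACAGTGTC gives GACACTGTTT, found at positions 103–112 on the template; the primer anneals here to the top strand with its 3' end pointing upstream.
Amplicon spans positions 39–112: 74 bp.

74 bp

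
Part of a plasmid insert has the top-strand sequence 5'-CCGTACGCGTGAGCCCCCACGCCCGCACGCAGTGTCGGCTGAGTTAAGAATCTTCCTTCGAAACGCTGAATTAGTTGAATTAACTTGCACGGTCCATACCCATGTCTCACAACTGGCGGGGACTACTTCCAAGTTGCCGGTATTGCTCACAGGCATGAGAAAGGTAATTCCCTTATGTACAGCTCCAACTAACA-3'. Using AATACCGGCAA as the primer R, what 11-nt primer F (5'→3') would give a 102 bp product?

The reverse primer's reverse complement TTGCCGGTATT matches the template at positions 134–144, so the product ends at position 144.
A 102 bp product then starts at position 144 − 102 + 1 = 43.
The forward primer is identical to the top strand there: GTTAAGAATCT.

5'-GTTAAGAATCT-3'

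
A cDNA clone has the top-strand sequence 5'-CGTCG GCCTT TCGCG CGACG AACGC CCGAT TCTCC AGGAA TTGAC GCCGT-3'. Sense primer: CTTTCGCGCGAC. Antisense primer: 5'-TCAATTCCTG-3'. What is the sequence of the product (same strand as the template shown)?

Scanning the template, CTTTCGCGCGAC occurs at positions 8–19; this primer anneals to the bottom strand there with its 3' end pointing downstream.
The reverse primer's reverse complement is CAGGAATTGA, which matches the template at positions 35–44.
The product is the template from position 8 through 44 (37 bp).

5'-CTTTCGCGCGACGAACGCCCGATTCTCCAGGAATTGA-3'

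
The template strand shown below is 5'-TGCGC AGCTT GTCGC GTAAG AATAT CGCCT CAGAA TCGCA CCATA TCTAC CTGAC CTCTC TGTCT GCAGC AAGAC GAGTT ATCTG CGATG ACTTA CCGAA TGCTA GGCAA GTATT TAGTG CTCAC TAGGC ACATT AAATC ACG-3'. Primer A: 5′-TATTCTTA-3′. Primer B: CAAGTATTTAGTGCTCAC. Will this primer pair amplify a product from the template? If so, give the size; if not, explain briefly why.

Primer A (TATTCTTA) has reverse complement TAAGAATA, which matches the top strand at positions 17–24; primer A anneals to the top strand there with its 3' end pointing upstream toward position 17.
Primer B (CAAGTATTTAGTGCTCAC) matches the top strand directly at positions 108–125; it anneals to the bottom strand with its 3' end pointing downstream toward position 125.
The 3' ends diverge (primer A extends toward position 1, primer B toward position 143), so the primers never converge on a shared product.

No product — the primers' 3' ends point away from each other.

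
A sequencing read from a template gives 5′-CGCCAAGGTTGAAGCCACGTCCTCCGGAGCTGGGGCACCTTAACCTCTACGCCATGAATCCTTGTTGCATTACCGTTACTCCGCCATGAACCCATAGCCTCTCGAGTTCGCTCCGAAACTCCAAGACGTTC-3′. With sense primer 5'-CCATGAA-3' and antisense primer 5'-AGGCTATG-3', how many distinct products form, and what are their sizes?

The forward primer CCATGAA matches the top strand at positions 52–58, 84–90.
The reverse primer's reverse complement is CATAGCCT, matching at positions 93–100.
Each forward site pairs with the reverse site to give a product ending at position 100: sizes 49, 17 bp.

Two products: 49 bp, 17 bp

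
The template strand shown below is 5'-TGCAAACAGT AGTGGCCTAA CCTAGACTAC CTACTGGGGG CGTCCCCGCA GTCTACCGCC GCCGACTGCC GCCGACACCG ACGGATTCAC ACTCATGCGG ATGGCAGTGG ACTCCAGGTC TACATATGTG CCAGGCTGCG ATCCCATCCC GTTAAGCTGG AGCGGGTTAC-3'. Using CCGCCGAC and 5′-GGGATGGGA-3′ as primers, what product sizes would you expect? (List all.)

The forward primer CCGCCGAC matches the top strand at positions 59–66, 69–76.
The reverse primer's reverse complement is TCCCATCCC, matching at positions 142–150.
Each forward site pairs with the reverse site to give a product ending at position 150: sizes 92, 82 bp.

92 bp, 82 bp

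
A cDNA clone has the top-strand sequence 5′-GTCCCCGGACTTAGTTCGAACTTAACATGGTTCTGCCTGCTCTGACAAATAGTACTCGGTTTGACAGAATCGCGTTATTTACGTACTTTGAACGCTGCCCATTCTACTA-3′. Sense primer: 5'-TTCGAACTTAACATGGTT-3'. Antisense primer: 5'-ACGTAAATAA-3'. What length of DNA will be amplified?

70 bp

The forward primer matches the template at positions 15–32.
Reverse complement of the reverse primer: TTATTTACGT. This occurs on the top strand at positions 75–84.
Product length = (reverse-primer end) − (forward-primer start) + 1 = 84 − 15 + 1 = 70 bp.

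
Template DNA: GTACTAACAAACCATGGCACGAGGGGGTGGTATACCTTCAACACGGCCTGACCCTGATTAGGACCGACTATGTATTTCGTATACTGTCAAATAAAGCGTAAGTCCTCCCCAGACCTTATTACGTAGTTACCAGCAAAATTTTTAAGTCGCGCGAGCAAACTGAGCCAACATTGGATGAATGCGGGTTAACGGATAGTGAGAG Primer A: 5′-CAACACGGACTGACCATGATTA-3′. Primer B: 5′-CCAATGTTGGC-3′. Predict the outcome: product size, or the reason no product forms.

No product — primer A has no binding site in the template.

Primer A (CAACACGGACTGACCATGATTA) does not match the top strand, and its reverse complement TAATCATGGTCAGTCCGTGTTG does not match either.
With no annealing site for primer A, no amplification occurs.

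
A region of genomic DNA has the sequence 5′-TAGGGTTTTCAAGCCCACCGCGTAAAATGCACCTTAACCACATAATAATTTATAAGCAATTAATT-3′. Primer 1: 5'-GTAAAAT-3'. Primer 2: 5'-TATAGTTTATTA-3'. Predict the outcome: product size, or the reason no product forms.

No product — primer 2 has no binding site in the template.

Primer 2 (TATAGTTTATTA) does not match the top strand, and its reverse complement TAATAAACTATA does not match either.
With no annealing site for primer 2, no amplification occurs.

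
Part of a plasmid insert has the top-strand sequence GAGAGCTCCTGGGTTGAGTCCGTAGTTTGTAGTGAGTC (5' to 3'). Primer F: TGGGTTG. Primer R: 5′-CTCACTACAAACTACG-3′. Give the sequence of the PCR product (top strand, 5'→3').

5'-TGGGTTGAGTCCGTAGTTTGTAGTGAG-3'

Forward primer TGGGTTG is found on the top strand at positions 10–16.
Taking the reverse complement of CTCACTACAAACTACG gives CGTAGTTTGTAGTGAG, found at positions 21–36 on the template; the primer anneals here to the top strand with its 3' end pointing upstream.
The product is the template from position 10 through 36 (27 bp).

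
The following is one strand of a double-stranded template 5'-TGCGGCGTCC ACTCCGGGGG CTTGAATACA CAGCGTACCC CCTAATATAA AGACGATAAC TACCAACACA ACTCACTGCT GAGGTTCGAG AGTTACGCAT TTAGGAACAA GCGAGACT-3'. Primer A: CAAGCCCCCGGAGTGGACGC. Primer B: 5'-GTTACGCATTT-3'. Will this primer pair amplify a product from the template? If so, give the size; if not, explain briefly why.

Primer A (CAAGCCCCCGGAGTGGACGC) has reverse complement GCGTCCACTCCGGGGGCTTG, which matches the top strand at positions 5–24; primer A anneals to the top strand there with its 3' end pointing upstream toward position 5.
Primer B (GTTACGCATTT) matches the top strand directly at positions 92–102; it anneals to the bottom strand with its 3' end pointing downstream toward position 102.
The 3' ends diverge (primer A extends toward position 1, primer B toward position 118), so the primers never converge on a shared product.

No product — the primers' 3' ends point away from each other.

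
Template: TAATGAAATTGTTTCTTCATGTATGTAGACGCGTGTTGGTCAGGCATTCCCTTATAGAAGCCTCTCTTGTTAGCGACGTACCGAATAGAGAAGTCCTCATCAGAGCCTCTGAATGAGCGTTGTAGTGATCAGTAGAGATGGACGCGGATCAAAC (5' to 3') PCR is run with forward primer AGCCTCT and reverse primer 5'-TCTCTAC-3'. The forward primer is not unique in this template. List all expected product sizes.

80 bp, 35 bp

The forward primer AGCCTCT matches the top strand at positions 59–65, 104–110.
The reverse primer's reverse complement is GTAGAGA, matching at positions 132–138.
Each forward site pairs with the reverse site to give a product ending at position 138: sizes 80, 35 bp.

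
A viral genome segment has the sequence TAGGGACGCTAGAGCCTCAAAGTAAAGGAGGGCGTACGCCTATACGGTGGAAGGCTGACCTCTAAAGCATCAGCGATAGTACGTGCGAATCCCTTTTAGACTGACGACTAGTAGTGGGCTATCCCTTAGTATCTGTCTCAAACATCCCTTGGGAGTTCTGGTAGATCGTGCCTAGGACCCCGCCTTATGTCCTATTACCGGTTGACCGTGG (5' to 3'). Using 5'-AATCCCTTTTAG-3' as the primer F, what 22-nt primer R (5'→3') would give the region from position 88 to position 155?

5'-CTCCCAAGGGATGTTTGAGACA-3'

The product's 3' end on the top strand is position 155.
The reverse primer anneals to the top strand over positions 134–155, i.e. to TGTCTCAAACATCCCTTGGGAG.
Its sequence written 5'→3' is the reverse complement: CTCCCAAGGGATGTTTGAGACA.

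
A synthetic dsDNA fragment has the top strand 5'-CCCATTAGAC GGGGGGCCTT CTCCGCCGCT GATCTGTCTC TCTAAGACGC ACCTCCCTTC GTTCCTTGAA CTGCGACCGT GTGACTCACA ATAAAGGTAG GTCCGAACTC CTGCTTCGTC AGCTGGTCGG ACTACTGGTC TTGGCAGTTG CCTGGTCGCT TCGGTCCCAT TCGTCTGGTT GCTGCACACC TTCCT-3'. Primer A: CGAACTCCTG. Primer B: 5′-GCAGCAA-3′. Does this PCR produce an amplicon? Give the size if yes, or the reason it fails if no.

Primer A (CGAACTCCTG) matches the top strand at positions 104–113; it acts as a forward primer.
Primer B's reverse complement is TTGCTGC, matching the top strand at positions 179–185; it acts as a reverse primer.
The 3' ends face each other across positions 104–185, giving an 82 bp product.

Yes — an 82 bp product.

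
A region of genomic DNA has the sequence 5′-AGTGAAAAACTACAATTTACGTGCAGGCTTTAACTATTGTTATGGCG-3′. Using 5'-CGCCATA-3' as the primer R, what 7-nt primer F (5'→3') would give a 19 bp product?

The reverse primer's reverse complement TATGGCG matches the template at positions 41–47, so the product ends at position 47.
A 19 bp product then starts at position 47 − 19 + 1 = 29.
The forward primer is identical to the top strand there: TTTAACT.

5'-TTTAACT-3'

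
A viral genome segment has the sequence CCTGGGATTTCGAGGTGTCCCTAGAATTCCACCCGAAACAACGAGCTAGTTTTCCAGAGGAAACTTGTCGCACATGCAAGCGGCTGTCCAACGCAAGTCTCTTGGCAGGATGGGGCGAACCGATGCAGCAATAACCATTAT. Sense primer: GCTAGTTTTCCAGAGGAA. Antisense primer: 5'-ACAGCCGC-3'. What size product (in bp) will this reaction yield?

Scanning the template, GCTAGTTTTCCAGAGGAA occurs at positions 45–62; this primer anneals to the bottom strand there with its 3' end pointing downstream.
Reverse complement of the reverse primer: GCGGCTGT. This occurs on the top strand at positions 80–87.
The product runs from position 45 to position 87, so its length is 87 − 45 + 1 = 43 bp.

43 bp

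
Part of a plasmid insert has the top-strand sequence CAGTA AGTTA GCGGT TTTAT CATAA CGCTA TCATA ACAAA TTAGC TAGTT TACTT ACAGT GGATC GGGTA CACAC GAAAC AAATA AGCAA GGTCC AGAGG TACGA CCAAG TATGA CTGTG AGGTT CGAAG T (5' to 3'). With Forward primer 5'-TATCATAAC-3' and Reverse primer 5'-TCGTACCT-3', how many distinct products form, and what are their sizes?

The forward primer TATCATAAC matches the top strand at positions 18–26, 29–37.
The reverse primer's reverse complement is AGGTACGA, matching at positions 98–105.
Each forward site pairs with the reverse site to give a product ending at position 105: sizes 88, 77 bp.

Two products: 88 bp, 77 bp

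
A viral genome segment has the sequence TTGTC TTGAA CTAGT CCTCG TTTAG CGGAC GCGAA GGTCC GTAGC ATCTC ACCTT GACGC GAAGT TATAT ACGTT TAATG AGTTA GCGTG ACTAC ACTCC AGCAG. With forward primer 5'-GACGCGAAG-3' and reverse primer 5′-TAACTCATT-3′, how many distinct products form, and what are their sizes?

The forward primer GACGCGAAG matches the top strand at positions 28–36, 56–64.
The reverse primer's reverse complement is AATGAGTTA, matching at positions 77–85.
Each forward site pairs with the reverse site to give a product ending at position 85: sizes 58, 30 bp.

Two products: 58 bp, 30 bp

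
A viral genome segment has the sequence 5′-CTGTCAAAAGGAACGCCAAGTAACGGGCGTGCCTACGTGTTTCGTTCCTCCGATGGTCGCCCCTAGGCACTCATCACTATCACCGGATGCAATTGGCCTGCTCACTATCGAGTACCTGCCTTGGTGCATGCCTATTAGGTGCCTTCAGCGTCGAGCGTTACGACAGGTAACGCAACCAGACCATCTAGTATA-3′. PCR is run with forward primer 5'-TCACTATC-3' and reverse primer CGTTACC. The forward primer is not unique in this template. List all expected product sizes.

99 bp, 71 bp

The forward primer TCACTATC matches the top strand at positions 74–81, 102–109.
The reverse primer's reverse complement is GGTAACG, matching at positions 166–172.
Each forward site pairs with the reverse site to give a product ending at position 172: sizes 99, 71 bp.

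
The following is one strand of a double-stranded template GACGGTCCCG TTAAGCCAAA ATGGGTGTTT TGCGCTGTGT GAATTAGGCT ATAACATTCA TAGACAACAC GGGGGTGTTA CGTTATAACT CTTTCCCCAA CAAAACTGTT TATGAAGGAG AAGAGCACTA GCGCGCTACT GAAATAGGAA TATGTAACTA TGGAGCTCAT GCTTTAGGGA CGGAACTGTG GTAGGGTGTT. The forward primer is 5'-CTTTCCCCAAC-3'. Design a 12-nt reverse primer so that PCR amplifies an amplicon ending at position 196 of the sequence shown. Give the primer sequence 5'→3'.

5'-CCCTACCACAGT-3'

The forward primer binds at positions 91–101; the product's 3' end on the top strand is position 196.
The reverse primer anneals to the top strand over positions 185–196, i.e. to ACTGTGGTAGGG.
Its sequence written 5'→3' is the reverse complement: CCCTACCACAGT.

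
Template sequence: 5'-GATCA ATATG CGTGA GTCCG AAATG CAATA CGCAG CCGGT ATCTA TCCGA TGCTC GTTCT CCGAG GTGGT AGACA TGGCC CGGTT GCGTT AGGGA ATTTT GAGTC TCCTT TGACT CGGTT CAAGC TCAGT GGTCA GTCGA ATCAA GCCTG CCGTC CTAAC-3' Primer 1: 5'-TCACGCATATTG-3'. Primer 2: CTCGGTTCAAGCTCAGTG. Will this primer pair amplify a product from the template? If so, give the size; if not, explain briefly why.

No product — the primers' 3' ends point away from each other.

Primer 1 (TCACGCATATTG) has reverse complement CAATATGCGTGA, which matches the top strand at positions 4–15; primer 1 anneals to the top strand there with its 3' end pointing upstream toward position 4.
Primer 2 (CTCGGTTCAAGCTCAGTG) matches the top strand directly at positions 114–131; it anneals to the bottom strand with its 3' end pointing downstream toward position 131.
The 3' ends diverge (primer 1 extends toward position 1, primer 2 toward position 160), so the primers never converge on a shared product.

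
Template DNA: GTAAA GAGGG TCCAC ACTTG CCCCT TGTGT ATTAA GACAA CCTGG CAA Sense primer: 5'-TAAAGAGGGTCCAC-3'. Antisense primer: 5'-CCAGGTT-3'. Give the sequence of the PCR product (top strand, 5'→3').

Forward primer TAAAGAGGGTCCAC is found on the top strand at positions 2–15.
Taking the reverse complement of CCAGGTT gives AACCTGG, found at positions 39–45 on the template; the primer anneals here to the top strand with its 3' end pointing upstream.
The product is the template from position 2 through 45 (44 bp).

5'-TAAAGAGGGTCCACACTTGCCCCTTGTGTATTAAGACAACCTGG-3'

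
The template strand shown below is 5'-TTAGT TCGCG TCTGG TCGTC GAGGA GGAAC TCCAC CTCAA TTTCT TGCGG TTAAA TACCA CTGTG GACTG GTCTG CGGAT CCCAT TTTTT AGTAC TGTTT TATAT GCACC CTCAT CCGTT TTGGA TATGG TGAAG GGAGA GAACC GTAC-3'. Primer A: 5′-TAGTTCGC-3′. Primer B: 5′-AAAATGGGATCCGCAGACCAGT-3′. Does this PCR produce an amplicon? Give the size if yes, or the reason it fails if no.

Yes — an 87 bp product.

Primer A (TAGTTCGC) matches the top strand at positions 2–9; it acts as a forward primer.
Primer B's reverse complement is ACTGGTCTGCGGATCCCATTTT, matching the top strand at positions 67–88; it acts as a reverse primer.
The 3' ends face each other across positions 2–88, giving an 87 bp product.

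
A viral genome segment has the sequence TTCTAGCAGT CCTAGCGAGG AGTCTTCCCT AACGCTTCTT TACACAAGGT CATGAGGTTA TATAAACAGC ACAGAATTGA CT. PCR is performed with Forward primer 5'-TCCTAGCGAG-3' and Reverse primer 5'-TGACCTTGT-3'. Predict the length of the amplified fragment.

43 bp

Forward primer TCCTAGCGAG is found on the top strand at positions 10–19.
The reverse primer's reverse complement is ACAAGGTCA, which matches the template at positions 44–52.
Product length = (reverse-primer end) − (forward-primer start) + 1 = 52 − 10 + 1 = 43 bp.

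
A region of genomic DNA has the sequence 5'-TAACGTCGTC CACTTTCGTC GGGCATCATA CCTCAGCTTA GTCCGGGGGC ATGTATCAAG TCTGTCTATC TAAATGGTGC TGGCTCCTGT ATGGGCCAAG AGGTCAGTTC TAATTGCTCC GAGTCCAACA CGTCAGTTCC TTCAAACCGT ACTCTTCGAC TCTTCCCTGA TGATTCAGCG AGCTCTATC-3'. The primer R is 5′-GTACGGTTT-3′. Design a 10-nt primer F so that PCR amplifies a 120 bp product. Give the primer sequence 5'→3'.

5'-TCAGCTTAGT-3'

The reverse primer's reverse complement AAACCGTAC matches the template at positions 144–152, so the product ends at position 152.
A 120 bp product then starts at position 152 − 120 + 1 = 33.
The forward primer is identical to the top strand there: TCAGCTTAGT.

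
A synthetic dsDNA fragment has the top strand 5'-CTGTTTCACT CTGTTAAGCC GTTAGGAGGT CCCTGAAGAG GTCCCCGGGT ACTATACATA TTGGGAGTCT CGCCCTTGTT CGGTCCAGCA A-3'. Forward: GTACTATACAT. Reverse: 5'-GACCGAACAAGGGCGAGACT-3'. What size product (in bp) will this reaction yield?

The forward primer matches the template at positions 49–59.
Taking the reverse complement of GACCGAACAAGGGCGAGACT gives AGTCTCGCCCTTGTTCGGTC, found at positions 66–85 on the template; the primer anneals here to the top strand with its 3' end pointing upstream.
Product length = (reverse-primer end) − (forward-primer start) + 1 = 85 − 49 + 1 = 37 bp.

37 bp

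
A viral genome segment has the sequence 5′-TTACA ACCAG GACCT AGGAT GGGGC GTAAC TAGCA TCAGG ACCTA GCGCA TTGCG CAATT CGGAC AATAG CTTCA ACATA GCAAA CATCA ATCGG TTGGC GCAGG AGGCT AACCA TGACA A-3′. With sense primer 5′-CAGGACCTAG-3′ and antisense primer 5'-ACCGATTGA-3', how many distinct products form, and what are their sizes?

The forward primer CAGGACCTAG matches the top strand at positions 8–17, 37–46.
The reverse primer's reverse complement is TCAATCGGT, matching at positions 88–96.
Each forward site pairs with the reverse site to give a product ending at position 96: sizes 89, 60 bp.

Two products: 89 bp, 60 bp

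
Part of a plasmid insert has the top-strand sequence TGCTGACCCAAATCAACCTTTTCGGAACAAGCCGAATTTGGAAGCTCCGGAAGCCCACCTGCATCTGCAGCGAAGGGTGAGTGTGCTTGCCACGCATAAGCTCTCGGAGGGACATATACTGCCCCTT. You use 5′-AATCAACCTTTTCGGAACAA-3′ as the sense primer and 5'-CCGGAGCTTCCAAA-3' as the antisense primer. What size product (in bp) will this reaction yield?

Scanning the template, AATCAACCTTTTCGGAACAA occurs at positions 11–30; this primer anneals to the bottom strand there with its 3' end pointing downstream.
The reverse primer's reverse complement is TTTGGAAGCTCCGG, which matches the template at positions 37–50.
The product runs from position 11 to position 50, so its length is 50 − 11 + 1 = 40 bp.

40 bp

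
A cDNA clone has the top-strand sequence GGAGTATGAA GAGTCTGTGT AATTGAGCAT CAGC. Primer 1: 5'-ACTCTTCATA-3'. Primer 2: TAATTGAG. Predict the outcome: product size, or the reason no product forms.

Primer 1 (ACTCTTCATA) has reverse complement TATGAAGAGT, which matches the top strand at positions 5–14; primer 1 anneals to the top strand there with its 3' end pointing upstream toward position 5.
Primer 2 (TAATTGAG) matches the top strand directly at positions 20–27; it anneals to the bottom strand with its 3' end pointing downstream toward position 27.
The 3' ends diverge (primer 1 extends toward position 1, primer 2 toward position 34), so the primers never converge on a shared product.

No product — the primers' 3' ends point away from each other.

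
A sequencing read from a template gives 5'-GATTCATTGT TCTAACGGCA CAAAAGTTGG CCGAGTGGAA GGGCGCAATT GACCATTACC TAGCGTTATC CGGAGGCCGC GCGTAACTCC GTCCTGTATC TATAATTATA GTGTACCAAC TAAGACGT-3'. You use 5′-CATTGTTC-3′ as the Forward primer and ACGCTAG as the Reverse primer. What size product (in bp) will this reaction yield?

62 bp

Forward primer CATTGTTC is found on the top strand at positions 5–12.
Taking the reverse complement of ACGCTAG gives CTAGCGT, found at positions 60–66 on the template; the primer anneals here to the top strand with its 3' end pointing upstream.
Amplicon spans positions 5–66: 62 bp.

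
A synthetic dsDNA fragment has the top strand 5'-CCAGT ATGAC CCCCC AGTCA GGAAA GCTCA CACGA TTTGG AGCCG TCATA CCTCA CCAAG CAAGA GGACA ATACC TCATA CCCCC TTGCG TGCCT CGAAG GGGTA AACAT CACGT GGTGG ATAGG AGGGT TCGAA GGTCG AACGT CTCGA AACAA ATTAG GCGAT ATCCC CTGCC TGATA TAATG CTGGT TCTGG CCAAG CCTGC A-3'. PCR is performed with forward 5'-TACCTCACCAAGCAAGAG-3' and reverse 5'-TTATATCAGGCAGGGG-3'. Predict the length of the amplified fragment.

135 bp

Forward primer TACCTCACCAAGCAAGAG is found on the top strand at positions 49–66.
The reverse primer's reverse complement is CCCCTGCCTGATATAA, which matches the template at positions 168–183.
Amplicon spans positions 49–183: 135 bp.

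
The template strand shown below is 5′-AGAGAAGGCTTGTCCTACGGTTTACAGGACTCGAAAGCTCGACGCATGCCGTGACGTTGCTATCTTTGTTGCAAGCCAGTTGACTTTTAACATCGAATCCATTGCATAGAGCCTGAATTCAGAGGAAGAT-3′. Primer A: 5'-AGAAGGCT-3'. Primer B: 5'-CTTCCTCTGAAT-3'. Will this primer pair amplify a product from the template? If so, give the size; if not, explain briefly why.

Yes — a 126 bp product.

Primer A (AGAAGGCT) matches the top strand at positions 3–10; it acts as a forward primer.
Primer B's reverse complement is ATTCAGAGGAAG, matching the top strand at positions 117–128; it acts as a reverse primer.
The 3' ends face each other across positions 3–128, giving a 126 bp product.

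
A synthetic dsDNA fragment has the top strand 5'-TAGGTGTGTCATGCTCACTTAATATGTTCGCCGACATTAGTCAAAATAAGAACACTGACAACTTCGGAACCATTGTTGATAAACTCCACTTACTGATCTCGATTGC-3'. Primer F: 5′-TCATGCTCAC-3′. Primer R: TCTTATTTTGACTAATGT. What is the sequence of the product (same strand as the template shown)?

5'-TCATGCTCACTTAATATGTTCGCCGACATTAGTCAAAATAAGA-3'

Scanning the template, TCATGCTCAC occurs at positions 9–18; this primer anneals to the bottom strand there with its 3' end pointing downstream.
The reverse primer's reverse complement is ACATTAGTCAAAATAAGA, which matches the template at positions 34–51.
The product is the template from position 9 through 51 (43 bp).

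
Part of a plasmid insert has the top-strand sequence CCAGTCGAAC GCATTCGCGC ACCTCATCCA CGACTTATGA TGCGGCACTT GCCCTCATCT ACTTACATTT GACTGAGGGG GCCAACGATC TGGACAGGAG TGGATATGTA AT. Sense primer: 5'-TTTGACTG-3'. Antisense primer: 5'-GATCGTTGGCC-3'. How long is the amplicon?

The forward primer matches the template at positions 68–75.
Reverse complement of the reverse primer: GGCCAACGATC. This occurs on the top strand at positions 80–90.
Amplicon spans positions 68–90: 23 bp.

23 bp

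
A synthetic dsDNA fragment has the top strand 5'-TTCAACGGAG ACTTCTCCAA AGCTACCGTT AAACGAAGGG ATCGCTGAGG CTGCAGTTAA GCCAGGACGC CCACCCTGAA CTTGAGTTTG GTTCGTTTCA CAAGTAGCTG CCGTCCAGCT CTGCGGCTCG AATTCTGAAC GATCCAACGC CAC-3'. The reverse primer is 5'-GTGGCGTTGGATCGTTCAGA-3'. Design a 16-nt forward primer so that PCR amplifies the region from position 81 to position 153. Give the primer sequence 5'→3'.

The reverse primer's reverse complement TCTGAACGATCCAACGCCAC matches the template at positions 134–153; the product starts at position 81.
The forward primer is identical to the top strand over positions 81–96: CTTGAGTTTGGTTCGT.

5'-CTTGAGTTTGGTTCGT-3'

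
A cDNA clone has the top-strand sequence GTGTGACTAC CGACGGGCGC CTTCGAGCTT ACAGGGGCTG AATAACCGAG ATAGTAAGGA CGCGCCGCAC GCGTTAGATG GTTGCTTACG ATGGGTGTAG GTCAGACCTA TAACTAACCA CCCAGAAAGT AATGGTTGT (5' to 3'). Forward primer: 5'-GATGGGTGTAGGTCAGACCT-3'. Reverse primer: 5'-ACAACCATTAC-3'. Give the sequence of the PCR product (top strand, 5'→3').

The forward primer matches the template at positions 90–109.
Reverse complement of the reverse primer: GTAATGGTTGT. This occurs on the top strand at positions 129–139.
The product is the template from position 90 through 139 (50 bp).

5'-GATGGGTGTAGGTCAGACCTATAACTAACCACCCAGAAAGTAATGGTTGT-3'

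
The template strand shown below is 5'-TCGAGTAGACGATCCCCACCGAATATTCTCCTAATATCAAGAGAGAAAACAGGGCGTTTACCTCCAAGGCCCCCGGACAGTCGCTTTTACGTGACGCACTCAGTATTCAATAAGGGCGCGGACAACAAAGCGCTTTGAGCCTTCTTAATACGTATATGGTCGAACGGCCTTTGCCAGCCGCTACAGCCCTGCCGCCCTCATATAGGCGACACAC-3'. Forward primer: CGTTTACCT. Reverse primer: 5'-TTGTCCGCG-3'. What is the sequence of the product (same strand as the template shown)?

5'-CGTTTACCTCCAAGGCCCCCGGACAGTCGCTTTTACGTGACGCACTCAGTATTCAATAAGGGCGCGGACAA-3'

Forward primer CGTTTACCT is found on the top strand at positions 55–63.
Taking the reverse complement of TTGTCCGCG gives CGCGGACAA, found at positions 117–125 on the template; the primer anneals here to the top strand with its 3' end pointing upstream.
The product is the template from position 55 through 125 (71 bp).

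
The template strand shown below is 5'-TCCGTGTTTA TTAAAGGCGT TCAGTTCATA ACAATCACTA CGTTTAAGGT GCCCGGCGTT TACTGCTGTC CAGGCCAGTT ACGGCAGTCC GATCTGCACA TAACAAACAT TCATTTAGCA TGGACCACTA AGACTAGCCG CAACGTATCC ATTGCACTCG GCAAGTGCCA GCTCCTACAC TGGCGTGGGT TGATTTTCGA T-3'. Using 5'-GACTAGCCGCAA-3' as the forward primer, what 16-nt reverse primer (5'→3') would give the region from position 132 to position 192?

The product's 3' end on the top strand is position 192.
The reverse primer anneals to the top strand over positions 177–192, i.e. to ACACTGGCGTGGGTTG.
Its sequence written 5'→3' is the reverse complement: CAACCCACGCCAGTGT.

5'-CAACCCACGCCAGTGT-3'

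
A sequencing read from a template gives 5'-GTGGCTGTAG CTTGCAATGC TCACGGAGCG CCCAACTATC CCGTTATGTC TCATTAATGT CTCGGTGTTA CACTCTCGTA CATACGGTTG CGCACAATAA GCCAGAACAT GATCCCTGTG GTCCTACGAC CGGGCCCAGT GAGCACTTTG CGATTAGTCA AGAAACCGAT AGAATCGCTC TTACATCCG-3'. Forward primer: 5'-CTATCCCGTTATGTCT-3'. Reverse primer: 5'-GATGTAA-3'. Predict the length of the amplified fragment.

Forward primer CTATCCCGTTATGTCT is found on the top strand at positions 36–51.
Taking the reverse complement of GATGTAA gives TTACATC, found at positions 181–187 on the template; the primer anneals here to the top strand with its 3' end pointing upstream.
Amplicon spans positions 36–187: 152 bp.

152 bp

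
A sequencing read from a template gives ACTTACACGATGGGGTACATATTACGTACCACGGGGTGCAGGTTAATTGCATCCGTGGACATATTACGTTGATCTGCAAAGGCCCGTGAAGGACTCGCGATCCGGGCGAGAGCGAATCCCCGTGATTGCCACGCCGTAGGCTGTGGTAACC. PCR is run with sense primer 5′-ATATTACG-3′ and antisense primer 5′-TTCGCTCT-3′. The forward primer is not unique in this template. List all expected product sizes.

The forward primer ATATTACG matches the top strand at positions 19–26, 61–68.
The reverse primer's reverse complement is AGAGCGAA, matching at positions 109–116.
Each forward site pairs with the reverse site to give a product ending at position 116: sizes 98, 56 bp.

98 bp, 56 bp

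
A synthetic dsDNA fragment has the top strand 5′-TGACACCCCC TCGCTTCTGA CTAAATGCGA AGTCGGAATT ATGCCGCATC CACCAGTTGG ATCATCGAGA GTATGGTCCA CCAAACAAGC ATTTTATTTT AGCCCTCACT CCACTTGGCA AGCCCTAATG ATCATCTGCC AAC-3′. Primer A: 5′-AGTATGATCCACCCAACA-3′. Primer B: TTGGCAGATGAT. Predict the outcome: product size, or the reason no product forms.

Primer A (AGTATGATCCACCCAACA) does not match the top strand, and its reverse complement TGTTGGGTGGATCATACT does not match either.
With no annealing site for primer A, no amplification occurs.

No product — primer A has no binding site in the template.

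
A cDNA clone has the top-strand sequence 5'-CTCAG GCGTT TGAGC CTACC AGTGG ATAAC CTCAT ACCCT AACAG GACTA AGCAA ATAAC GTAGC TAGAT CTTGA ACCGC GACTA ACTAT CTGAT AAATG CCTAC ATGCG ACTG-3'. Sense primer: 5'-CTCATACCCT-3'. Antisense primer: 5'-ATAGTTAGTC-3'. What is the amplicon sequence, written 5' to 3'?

The forward primer matches the template at positions 31–40.
The reverse primer's reverse complement is GACTAACTAT, which matches the template at positions 81–90.
The product is the template from position 31 through 90 (60 bp).

5'-CTCATACCCTAACAGGACTAAGCAAATAACGTAGCTAGATCTTGAACCGCGACTAACTAT-3'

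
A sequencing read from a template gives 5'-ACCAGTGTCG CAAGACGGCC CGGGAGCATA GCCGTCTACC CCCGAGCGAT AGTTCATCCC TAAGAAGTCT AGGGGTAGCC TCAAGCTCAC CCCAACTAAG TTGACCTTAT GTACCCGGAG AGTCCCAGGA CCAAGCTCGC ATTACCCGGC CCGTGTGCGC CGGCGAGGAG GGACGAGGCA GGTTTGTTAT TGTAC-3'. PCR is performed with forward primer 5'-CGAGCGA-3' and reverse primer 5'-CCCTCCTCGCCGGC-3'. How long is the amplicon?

130 bp

Scanning the template, CGAGCGA occurs at positions 43–49; this primer anneals to the bottom strand there with its 3' end pointing downstream.
The reverse primer's reverse complement is GCCGGCGAGGAGGG, which matches the template at positions 159–172.
The product runs from position 43 to position 172, so its length is 172 − 43 + 1 = 130 bp.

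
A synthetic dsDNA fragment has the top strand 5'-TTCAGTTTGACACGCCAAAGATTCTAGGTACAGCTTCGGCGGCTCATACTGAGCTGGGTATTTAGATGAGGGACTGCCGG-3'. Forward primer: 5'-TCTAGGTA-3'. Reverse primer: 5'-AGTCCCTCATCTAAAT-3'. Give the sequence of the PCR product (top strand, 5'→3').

5'-TCTAGGTACAGCTTCGGCGGCTCATACTGAGCTGGGTATTTAGATGAGGGACT-3'

The forward primer matches the template at positions 23–30.
Reverse complement of the reverse primer: ATTTAGATGAGGGACT. This occurs on the top strand at positions 60–75.
The product is the template from position 23 through 75 (53 bp).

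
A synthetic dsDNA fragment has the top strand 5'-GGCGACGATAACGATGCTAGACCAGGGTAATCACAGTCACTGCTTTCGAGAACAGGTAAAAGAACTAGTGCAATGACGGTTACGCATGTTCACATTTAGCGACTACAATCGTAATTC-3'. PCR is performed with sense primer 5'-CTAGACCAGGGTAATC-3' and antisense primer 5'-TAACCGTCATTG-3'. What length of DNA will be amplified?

66 bp

Scanning the template, CTAGACCAGGGTAATC occurs at positions 17–32; this primer anneals to the bottom strand there with its 3' end pointing downstream.
Taking the reverse complement of TAACCGTCATTG gives CAATGACGGTTA, found at positions 71–82 on the template; the primer anneals here to the top strand with its 3' end pointing upstream.
Product length = (reverse-primer end) − (forward-primer start) + 1 = 82 − 17 + 1 = 66 bp.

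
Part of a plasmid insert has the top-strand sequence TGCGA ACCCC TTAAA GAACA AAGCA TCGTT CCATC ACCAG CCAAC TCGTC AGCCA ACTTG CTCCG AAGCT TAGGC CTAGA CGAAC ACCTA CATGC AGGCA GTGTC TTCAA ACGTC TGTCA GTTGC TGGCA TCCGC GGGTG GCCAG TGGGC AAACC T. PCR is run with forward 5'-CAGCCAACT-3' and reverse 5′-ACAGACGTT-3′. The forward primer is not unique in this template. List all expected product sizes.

81 bp, 69 bp

The forward primer CAGCCAACT matches the top strand at positions 38–46, 50–58.
The reverse primer's reverse complement is AACGTCTGT, matching at positions 110–118.
Each forward site pairs with the reverse site to give a product ending at position 118: sizes 81, 69 bp.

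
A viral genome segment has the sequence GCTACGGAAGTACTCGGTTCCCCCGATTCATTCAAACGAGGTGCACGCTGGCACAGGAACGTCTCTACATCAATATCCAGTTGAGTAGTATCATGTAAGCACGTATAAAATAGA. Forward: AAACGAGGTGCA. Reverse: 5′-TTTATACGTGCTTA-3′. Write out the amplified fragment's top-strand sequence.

5'-AAACGAGGTGCACGCTGGCACAGGAACGTCTCTACATCAATATCCAGTTGAGTAGTATCATGTAAGCACGTATAAA-3'

Forward primer AAACGAGGTGCA is found on the top strand at positions 34–45.
Reverse complement of the reverse primer: TAAGCACGTATAAA. This occurs on the top strand at positions 96–109.
The product is the template from position 34 through 109 (76 bp).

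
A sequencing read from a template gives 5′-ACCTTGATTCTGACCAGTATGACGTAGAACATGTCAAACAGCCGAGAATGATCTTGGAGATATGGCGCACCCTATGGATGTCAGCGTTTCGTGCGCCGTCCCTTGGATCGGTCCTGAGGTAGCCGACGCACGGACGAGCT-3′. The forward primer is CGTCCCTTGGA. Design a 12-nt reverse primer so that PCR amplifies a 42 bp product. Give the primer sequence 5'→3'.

5'-CTCGTCCGTGCG-3'

The forward primer binds at positions 97–107, so a 42 bp product ends at position 97 + 42 − 1 = 138.
The reverse primer anneals to the top strand over positions 127–138, i.e. to CGCACGGACGAG.
Its sequence written 5'→3' is the reverse complement: CTCGTCCGTGCG.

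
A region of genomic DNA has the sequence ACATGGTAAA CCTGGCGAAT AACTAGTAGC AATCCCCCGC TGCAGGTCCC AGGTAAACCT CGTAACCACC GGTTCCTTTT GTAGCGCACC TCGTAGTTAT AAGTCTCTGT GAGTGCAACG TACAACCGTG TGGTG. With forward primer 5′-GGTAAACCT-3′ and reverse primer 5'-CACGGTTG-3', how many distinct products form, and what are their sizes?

Two products: 126 bp, 79 bp

The forward primer GGTAAACCT matches the top strand at positions 5–13, 52–60.
The reverse primer's reverse complement is CAACCGTG, matching at positions 123–130.
Each forward site pairs with the reverse site to give a product ending at position 130: sizes 126, 79 bp.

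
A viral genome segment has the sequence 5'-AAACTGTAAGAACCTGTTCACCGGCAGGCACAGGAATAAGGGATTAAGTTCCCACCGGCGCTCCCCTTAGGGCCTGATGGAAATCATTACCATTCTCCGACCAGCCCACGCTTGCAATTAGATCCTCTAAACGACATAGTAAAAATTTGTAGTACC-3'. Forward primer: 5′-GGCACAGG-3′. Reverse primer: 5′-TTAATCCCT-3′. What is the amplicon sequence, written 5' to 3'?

5'-GGCACAGGAATAAGGGATTAA-3'

Forward primer GGCACAGG is found on the top strand at positions 27–34.
Reverse complement of the reverse primer: AGGGATTAA. This occurs on the top strand at positions 39–47.
The product is the template from position 27 through 47 (21 bp).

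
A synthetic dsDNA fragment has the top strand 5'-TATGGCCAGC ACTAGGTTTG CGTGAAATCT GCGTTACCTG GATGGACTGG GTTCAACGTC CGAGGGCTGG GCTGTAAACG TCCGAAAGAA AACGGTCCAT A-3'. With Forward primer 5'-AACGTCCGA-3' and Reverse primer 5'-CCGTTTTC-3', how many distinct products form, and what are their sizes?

Two products: 41 bp, 19 bp

The forward primer AACGTCCGA matches the top strand at positions 55–63, 77–85.
The reverse primer's reverse complement is GAAAACGG, matching at positions 88–95.
Each forward site pairs with the reverse site to give a product ending at position 95: sizes 41, 19 bp.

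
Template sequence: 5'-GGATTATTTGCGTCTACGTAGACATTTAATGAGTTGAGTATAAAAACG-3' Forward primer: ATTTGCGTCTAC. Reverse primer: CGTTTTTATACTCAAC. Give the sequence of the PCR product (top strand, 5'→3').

5'-ATTTGCGTCTACGTAGACATTTAATGAGTTGAGTATAAAAACG-3'

The forward primer matches the template at positions 6–17.
Reverse complement of the reverse primer: GTTGAGTATAAAAACG. This occurs on the top strand at positions 33–48.
The product is the template from position 6 through 48 (43 bp).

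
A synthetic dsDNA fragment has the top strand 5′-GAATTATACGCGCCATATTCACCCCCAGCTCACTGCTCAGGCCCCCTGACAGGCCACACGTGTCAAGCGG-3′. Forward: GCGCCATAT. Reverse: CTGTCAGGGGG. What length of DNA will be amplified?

Forward primer GCGCCATAT is found on the top strand at positions 10–18.
The reverse primer's reverse complement is CCCCCTGACAG, which matches the template at positions 42–52.
The product runs from position 10 to position 52, so its length is 52 − 10 + 1 = 43 bp.

43 bp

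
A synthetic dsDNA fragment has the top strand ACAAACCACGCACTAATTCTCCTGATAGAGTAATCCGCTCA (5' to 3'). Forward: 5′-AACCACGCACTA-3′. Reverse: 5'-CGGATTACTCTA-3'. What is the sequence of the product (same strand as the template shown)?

Scanning the template, AACCACGCACTA occurs at positions 4–15; this primer anneals to the bottom strand there with its 3' end pointing downstream.
Reverse complement of the reverse primer: TAGAGTAATCCG. This occurs on the top strand at positions 26–37.
The product is the template from position 4 through 37 (34 bp).

5'-AACCACGCACTAATTCTCCTGATAGAGTAATCCG-3'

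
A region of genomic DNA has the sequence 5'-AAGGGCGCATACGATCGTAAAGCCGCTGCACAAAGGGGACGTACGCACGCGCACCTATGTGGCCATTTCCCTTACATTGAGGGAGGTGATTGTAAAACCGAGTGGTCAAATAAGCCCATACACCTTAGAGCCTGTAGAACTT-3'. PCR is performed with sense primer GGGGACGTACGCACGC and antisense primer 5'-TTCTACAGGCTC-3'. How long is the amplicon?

Forward primer GGGGACGTACGCACGC is found on the top strand at positions 35–50.
Taking the reverse complement of TTCTACAGGCTC gives GAGCCTGTAGAA, found at positions 128–139 on the template; the primer anneals here to the top strand with its 3' end pointing upstream.
The product runs from position 35 to position 139, so its length is 139 − 35 + 1 = 105 bp.

105 bp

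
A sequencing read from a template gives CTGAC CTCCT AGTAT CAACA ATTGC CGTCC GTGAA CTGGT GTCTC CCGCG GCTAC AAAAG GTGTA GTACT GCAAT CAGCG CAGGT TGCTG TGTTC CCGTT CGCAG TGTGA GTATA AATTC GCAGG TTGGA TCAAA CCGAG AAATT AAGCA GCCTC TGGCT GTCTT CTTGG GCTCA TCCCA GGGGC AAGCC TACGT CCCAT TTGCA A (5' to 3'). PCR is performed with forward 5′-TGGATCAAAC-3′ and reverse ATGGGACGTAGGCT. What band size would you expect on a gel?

74 bp

Scanning the template, TGGATCAAAC occurs at positions 127–136; this primer anneals to the bottom strand there with its 3' end pointing downstream.
Reverse complement of the reverse primer: AGCCTACGTCCCAT. This occurs on the top strand at positions 187–200.
Product length = (reverse-primer end) − (forward-primer start) + 1 = 200 − 127 + 1 = 74 bp.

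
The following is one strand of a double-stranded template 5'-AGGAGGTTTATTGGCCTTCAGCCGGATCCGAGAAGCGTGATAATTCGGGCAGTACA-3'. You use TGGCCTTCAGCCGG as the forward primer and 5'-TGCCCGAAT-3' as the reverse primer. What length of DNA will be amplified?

The forward primer matches the template at positions 12–25.
The reverse primer's reverse complement is ATTCGGGCA, which matches the template at positions 43–51.
The product runs from position 12 to position 51, so its length is 51 − 12 + 1 = 40 bp.

40 bp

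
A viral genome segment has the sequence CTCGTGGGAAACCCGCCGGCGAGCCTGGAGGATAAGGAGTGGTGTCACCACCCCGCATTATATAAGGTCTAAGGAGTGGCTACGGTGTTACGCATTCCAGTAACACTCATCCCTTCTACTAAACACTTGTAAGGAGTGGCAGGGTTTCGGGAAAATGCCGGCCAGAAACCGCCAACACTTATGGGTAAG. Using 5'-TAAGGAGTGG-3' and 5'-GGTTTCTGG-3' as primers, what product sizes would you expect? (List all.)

138 bp, 101 bp, 41 bp

The forward primer TAAGGAGTGG matches the top strand at positions 33–42, 70–79, 130–139.
The reverse primer's reverse complement is CCAGAAACC, matching at positions 162–170.
Each forward site pairs with the reverse site to give a product ending at position 170: sizes 138, 101, 41 bp.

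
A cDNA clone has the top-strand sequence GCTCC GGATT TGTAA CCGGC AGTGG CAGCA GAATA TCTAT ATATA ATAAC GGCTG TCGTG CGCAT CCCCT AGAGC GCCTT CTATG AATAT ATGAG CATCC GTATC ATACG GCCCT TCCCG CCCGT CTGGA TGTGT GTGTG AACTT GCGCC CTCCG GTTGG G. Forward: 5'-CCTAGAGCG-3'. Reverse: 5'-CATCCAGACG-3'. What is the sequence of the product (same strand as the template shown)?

5'-CCTAGAGCGCCTTCTATGAATATATGAGCATCCGTATCATACGGCCCTTCCCGCCCGTCTGGATG-3'

Scanning the template, CCTAGAGCG occurs at positions 68–76; this primer anneals to the bottom strand there with its 3' end pointing downstream.
Taking the reverse complement of CATCCAGACG gives CGTCTGGATG, found at positions 123–132 on the template; the primer anneals here to the top strand with its 3' end pointing upstream.
The product is the template from position 68 through 132 (65 bp).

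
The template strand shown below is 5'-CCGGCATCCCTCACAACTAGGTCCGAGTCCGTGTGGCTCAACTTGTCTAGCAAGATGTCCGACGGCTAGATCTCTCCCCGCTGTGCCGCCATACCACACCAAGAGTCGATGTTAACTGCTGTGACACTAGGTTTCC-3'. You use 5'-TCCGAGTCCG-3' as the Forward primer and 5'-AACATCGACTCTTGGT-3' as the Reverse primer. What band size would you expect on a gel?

Scanning the template, TCCGAGTCCG occurs at positions 22–31; this primer anneals to the bottom strand there with its 3' end pointing downstream.
Taking the reverse complement of AACATCGACTCTTGGT gives ACCAAGAGTCGATGTT, found at positions 98–113 on the template; the primer anneals here to the top strand with its 3' end pointing upstream.
Amplicon spans positions 22–113: 92 bp.

92 bp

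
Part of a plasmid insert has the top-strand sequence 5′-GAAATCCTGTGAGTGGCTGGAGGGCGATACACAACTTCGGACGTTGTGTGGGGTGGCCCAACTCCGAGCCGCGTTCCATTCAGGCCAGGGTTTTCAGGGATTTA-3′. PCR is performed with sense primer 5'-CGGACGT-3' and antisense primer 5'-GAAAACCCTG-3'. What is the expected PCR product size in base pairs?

Scanning the template, CGGACGT occurs at positions 38–44; this primer anneals to the bottom strand there with its 3' end pointing downstream.
The reverse primer's reverse complement is CAGGGTTTTC, which matches the template at positions 86–95.
The product runs from position 38 to position 95, so its length is 95 − 38 + 1 = 58 bp.

58 bp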